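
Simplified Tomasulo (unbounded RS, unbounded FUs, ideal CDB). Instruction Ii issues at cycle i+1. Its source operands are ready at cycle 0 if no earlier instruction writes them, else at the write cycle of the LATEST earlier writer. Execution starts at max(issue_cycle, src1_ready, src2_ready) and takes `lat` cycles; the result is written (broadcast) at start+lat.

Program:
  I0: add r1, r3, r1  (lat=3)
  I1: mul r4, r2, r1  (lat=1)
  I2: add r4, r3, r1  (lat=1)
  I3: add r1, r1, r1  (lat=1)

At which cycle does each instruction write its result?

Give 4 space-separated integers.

Answer: 4 5 5 5

Derivation:
I0 add r1: issue@1 deps=(None,None) exec_start@1 write@4
I1 mul r4: issue@2 deps=(None,0) exec_start@4 write@5
I2 add r4: issue@3 deps=(None,0) exec_start@4 write@5
I3 add r1: issue@4 deps=(0,0) exec_start@4 write@5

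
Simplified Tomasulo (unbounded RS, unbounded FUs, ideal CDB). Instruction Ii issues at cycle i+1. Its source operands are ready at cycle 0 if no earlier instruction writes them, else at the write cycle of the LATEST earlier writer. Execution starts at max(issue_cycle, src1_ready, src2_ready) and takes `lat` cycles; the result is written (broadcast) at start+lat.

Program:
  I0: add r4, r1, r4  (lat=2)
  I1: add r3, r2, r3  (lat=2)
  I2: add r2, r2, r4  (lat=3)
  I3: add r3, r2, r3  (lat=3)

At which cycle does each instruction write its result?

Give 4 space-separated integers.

Answer: 3 4 6 9

Derivation:
I0 add r4: issue@1 deps=(None,None) exec_start@1 write@3
I1 add r3: issue@2 deps=(None,None) exec_start@2 write@4
I2 add r2: issue@3 deps=(None,0) exec_start@3 write@6
I3 add r3: issue@4 deps=(2,1) exec_start@6 write@9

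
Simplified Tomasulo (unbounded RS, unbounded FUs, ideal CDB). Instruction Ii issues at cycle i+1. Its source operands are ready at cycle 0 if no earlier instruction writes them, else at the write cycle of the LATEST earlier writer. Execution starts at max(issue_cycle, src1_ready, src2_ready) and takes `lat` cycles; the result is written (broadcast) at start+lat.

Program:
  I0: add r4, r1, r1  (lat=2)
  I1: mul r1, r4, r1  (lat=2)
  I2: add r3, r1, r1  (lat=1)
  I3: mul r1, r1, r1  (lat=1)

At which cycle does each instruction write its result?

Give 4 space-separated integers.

I0 add r4: issue@1 deps=(None,None) exec_start@1 write@3
I1 mul r1: issue@2 deps=(0,None) exec_start@3 write@5
I2 add r3: issue@3 deps=(1,1) exec_start@5 write@6
I3 mul r1: issue@4 deps=(1,1) exec_start@5 write@6

Answer: 3 5 6 6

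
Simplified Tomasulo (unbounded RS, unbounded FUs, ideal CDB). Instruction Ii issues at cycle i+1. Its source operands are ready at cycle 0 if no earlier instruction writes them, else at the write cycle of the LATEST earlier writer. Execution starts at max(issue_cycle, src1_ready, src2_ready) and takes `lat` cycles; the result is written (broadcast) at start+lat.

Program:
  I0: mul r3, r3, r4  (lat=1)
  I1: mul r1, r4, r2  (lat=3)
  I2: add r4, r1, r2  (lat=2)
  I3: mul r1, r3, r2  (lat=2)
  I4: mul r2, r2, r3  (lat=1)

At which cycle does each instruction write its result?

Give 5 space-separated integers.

Answer: 2 5 7 6 6

Derivation:
I0 mul r3: issue@1 deps=(None,None) exec_start@1 write@2
I1 mul r1: issue@2 deps=(None,None) exec_start@2 write@5
I2 add r4: issue@3 deps=(1,None) exec_start@5 write@7
I3 mul r1: issue@4 deps=(0,None) exec_start@4 write@6
I4 mul r2: issue@5 deps=(None,0) exec_start@5 write@6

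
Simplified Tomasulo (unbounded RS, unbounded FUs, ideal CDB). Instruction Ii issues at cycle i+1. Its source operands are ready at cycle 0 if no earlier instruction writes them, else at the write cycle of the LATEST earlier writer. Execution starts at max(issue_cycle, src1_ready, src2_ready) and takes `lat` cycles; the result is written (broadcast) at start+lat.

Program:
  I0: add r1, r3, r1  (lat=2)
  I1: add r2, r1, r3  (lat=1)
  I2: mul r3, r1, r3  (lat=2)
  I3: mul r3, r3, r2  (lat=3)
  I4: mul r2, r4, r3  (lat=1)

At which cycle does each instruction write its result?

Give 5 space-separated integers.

I0 add r1: issue@1 deps=(None,None) exec_start@1 write@3
I1 add r2: issue@2 deps=(0,None) exec_start@3 write@4
I2 mul r3: issue@3 deps=(0,None) exec_start@3 write@5
I3 mul r3: issue@4 deps=(2,1) exec_start@5 write@8
I4 mul r2: issue@5 deps=(None,3) exec_start@8 write@9

Answer: 3 4 5 8 9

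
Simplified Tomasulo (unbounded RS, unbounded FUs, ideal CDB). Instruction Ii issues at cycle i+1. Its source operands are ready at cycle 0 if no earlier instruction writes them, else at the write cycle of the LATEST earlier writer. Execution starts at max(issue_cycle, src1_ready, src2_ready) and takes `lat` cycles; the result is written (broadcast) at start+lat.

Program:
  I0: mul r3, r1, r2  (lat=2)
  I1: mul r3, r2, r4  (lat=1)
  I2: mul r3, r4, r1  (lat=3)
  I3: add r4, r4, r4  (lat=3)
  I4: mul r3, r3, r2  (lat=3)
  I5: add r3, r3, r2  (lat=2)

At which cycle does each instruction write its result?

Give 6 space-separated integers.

I0 mul r3: issue@1 deps=(None,None) exec_start@1 write@3
I1 mul r3: issue@2 deps=(None,None) exec_start@2 write@3
I2 mul r3: issue@3 deps=(None,None) exec_start@3 write@6
I3 add r4: issue@4 deps=(None,None) exec_start@4 write@7
I4 mul r3: issue@5 deps=(2,None) exec_start@6 write@9
I5 add r3: issue@6 deps=(4,None) exec_start@9 write@11

Answer: 3 3 6 7 9 11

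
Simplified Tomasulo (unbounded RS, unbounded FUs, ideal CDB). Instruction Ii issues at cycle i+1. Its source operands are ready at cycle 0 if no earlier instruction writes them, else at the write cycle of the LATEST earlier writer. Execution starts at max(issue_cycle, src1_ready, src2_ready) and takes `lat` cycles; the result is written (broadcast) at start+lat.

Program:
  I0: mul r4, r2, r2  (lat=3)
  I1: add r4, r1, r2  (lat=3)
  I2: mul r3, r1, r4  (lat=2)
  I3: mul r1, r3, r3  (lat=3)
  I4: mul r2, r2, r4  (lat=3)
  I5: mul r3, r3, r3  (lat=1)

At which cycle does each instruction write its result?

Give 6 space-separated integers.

I0 mul r4: issue@1 deps=(None,None) exec_start@1 write@4
I1 add r4: issue@2 deps=(None,None) exec_start@2 write@5
I2 mul r3: issue@3 deps=(None,1) exec_start@5 write@7
I3 mul r1: issue@4 deps=(2,2) exec_start@7 write@10
I4 mul r2: issue@5 deps=(None,1) exec_start@5 write@8
I5 mul r3: issue@6 deps=(2,2) exec_start@7 write@8

Answer: 4 5 7 10 8 8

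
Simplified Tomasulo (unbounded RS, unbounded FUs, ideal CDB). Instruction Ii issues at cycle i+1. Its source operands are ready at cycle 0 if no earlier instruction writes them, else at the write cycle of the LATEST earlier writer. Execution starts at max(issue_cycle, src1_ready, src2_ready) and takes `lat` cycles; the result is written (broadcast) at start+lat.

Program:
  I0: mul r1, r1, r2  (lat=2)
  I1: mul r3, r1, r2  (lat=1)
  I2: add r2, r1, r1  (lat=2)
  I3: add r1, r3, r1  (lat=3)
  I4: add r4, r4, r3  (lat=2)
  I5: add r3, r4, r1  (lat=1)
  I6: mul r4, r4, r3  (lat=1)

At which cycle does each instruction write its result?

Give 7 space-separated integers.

I0 mul r1: issue@1 deps=(None,None) exec_start@1 write@3
I1 mul r3: issue@2 deps=(0,None) exec_start@3 write@4
I2 add r2: issue@3 deps=(0,0) exec_start@3 write@5
I3 add r1: issue@4 deps=(1,0) exec_start@4 write@7
I4 add r4: issue@5 deps=(None,1) exec_start@5 write@7
I5 add r3: issue@6 deps=(4,3) exec_start@7 write@8
I6 mul r4: issue@7 deps=(4,5) exec_start@8 write@9

Answer: 3 4 5 7 7 8 9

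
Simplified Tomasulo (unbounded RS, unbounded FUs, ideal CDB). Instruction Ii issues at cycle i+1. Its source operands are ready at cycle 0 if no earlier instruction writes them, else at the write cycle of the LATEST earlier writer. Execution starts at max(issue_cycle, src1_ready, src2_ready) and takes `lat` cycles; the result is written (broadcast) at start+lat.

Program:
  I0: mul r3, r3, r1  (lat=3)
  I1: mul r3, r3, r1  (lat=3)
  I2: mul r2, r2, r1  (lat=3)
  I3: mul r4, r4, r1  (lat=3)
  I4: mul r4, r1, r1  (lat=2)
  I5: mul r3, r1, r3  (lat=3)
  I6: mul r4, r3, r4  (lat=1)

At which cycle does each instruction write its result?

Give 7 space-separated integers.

I0 mul r3: issue@1 deps=(None,None) exec_start@1 write@4
I1 mul r3: issue@2 deps=(0,None) exec_start@4 write@7
I2 mul r2: issue@3 deps=(None,None) exec_start@3 write@6
I3 mul r4: issue@4 deps=(None,None) exec_start@4 write@7
I4 mul r4: issue@5 deps=(None,None) exec_start@5 write@7
I5 mul r3: issue@6 deps=(None,1) exec_start@7 write@10
I6 mul r4: issue@7 deps=(5,4) exec_start@10 write@11

Answer: 4 7 6 7 7 10 11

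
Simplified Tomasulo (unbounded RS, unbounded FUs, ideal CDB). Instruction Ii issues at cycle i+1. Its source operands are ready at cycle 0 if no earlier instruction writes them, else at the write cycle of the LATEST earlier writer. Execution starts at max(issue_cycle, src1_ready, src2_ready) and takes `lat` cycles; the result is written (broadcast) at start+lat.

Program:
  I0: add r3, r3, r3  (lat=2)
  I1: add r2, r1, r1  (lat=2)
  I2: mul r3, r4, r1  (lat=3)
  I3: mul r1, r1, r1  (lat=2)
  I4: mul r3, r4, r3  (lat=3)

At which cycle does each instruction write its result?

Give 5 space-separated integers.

I0 add r3: issue@1 deps=(None,None) exec_start@1 write@3
I1 add r2: issue@2 deps=(None,None) exec_start@2 write@4
I2 mul r3: issue@3 deps=(None,None) exec_start@3 write@6
I3 mul r1: issue@4 deps=(None,None) exec_start@4 write@6
I4 mul r3: issue@5 deps=(None,2) exec_start@6 write@9

Answer: 3 4 6 6 9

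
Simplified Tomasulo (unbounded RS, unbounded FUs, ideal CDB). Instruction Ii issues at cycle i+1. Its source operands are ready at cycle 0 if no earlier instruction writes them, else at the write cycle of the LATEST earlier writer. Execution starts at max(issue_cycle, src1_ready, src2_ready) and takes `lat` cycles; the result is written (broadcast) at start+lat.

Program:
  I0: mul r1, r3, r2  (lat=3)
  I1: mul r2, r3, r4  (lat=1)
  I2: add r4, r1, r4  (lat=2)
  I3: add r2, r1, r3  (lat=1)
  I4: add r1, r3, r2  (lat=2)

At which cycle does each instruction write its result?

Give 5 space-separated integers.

Answer: 4 3 6 5 7

Derivation:
I0 mul r1: issue@1 deps=(None,None) exec_start@1 write@4
I1 mul r2: issue@2 deps=(None,None) exec_start@2 write@3
I2 add r4: issue@3 deps=(0,None) exec_start@4 write@6
I3 add r2: issue@4 deps=(0,None) exec_start@4 write@5
I4 add r1: issue@5 deps=(None,3) exec_start@5 write@7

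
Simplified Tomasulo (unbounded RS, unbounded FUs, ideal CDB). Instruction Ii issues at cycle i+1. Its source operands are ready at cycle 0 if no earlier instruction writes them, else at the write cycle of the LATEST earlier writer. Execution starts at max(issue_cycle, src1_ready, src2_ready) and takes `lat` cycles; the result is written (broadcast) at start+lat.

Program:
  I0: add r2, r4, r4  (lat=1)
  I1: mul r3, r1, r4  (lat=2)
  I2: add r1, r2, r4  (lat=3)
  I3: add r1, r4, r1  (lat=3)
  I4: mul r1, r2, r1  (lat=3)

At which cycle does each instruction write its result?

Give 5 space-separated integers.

Answer: 2 4 6 9 12

Derivation:
I0 add r2: issue@1 deps=(None,None) exec_start@1 write@2
I1 mul r3: issue@2 deps=(None,None) exec_start@2 write@4
I2 add r1: issue@3 deps=(0,None) exec_start@3 write@6
I3 add r1: issue@4 deps=(None,2) exec_start@6 write@9
I4 mul r1: issue@5 deps=(0,3) exec_start@9 write@12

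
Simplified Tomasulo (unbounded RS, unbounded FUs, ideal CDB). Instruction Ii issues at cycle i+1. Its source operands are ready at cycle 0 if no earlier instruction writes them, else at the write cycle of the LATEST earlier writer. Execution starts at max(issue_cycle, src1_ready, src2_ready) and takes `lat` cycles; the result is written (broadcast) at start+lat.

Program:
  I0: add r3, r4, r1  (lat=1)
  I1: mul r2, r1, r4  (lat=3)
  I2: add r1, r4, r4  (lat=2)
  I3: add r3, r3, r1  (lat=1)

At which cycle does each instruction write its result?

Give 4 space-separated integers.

Answer: 2 5 5 6

Derivation:
I0 add r3: issue@1 deps=(None,None) exec_start@1 write@2
I1 mul r2: issue@2 deps=(None,None) exec_start@2 write@5
I2 add r1: issue@3 deps=(None,None) exec_start@3 write@5
I3 add r3: issue@4 deps=(0,2) exec_start@5 write@6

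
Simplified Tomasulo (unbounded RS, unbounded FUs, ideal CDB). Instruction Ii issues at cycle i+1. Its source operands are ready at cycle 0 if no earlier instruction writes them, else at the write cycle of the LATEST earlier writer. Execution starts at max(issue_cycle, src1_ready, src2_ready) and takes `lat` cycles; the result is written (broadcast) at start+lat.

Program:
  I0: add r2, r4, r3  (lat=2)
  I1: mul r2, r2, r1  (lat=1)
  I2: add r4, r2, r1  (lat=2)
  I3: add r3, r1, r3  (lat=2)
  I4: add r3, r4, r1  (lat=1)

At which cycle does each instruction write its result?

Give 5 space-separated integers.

Answer: 3 4 6 6 7

Derivation:
I0 add r2: issue@1 deps=(None,None) exec_start@1 write@3
I1 mul r2: issue@2 deps=(0,None) exec_start@3 write@4
I2 add r4: issue@3 deps=(1,None) exec_start@4 write@6
I3 add r3: issue@4 deps=(None,None) exec_start@4 write@6
I4 add r3: issue@5 deps=(2,None) exec_start@6 write@7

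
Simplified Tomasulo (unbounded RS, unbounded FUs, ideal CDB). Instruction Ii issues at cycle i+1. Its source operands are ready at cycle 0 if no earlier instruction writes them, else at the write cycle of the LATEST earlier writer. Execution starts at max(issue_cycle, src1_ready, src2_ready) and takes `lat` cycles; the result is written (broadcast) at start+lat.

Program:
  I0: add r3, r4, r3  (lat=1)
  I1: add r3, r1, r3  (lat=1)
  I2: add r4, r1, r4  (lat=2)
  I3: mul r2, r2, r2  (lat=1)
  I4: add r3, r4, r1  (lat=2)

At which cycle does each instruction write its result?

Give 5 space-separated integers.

Answer: 2 3 5 5 7

Derivation:
I0 add r3: issue@1 deps=(None,None) exec_start@1 write@2
I1 add r3: issue@2 deps=(None,0) exec_start@2 write@3
I2 add r4: issue@3 deps=(None,None) exec_start@3 write@5
I3 mul r2: issue@4 deps=(None,None) exec_start@4 write@5
I4 add r3: issue@5 deps=(2,None) exec_start@5 write@7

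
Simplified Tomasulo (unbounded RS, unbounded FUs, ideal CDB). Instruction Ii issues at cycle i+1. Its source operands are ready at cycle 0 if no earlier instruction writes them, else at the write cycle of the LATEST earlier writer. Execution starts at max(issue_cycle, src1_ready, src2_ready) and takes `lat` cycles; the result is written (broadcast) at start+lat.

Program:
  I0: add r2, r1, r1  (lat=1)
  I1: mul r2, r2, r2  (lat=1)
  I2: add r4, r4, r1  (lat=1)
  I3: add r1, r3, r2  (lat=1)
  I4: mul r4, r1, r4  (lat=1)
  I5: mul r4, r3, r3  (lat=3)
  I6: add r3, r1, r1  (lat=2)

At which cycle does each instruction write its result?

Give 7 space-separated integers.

Answer: 2 3 4 5 6 9 9

Derivation:
I0 add r2: issue@1 deps=(None,None) exec_start@1 write@2
I1 mul r2: issue@2 deps=(0,0) exec_start@2 write@3
I2 add r4: issue@3 deps=(None,None) exec_start@3 write@4
I3 add r1: issue@4 deps=(None,1) exec_start@4 write@5
I4 mul r4: issue@5 deps=(3,2) exec_start@5 write@6
I5 mul r4: issue@6 deps=(None,None) exec_start@6 write@9
I6 add r3: issue@7 deps=(3,3) exec_start@7 write@9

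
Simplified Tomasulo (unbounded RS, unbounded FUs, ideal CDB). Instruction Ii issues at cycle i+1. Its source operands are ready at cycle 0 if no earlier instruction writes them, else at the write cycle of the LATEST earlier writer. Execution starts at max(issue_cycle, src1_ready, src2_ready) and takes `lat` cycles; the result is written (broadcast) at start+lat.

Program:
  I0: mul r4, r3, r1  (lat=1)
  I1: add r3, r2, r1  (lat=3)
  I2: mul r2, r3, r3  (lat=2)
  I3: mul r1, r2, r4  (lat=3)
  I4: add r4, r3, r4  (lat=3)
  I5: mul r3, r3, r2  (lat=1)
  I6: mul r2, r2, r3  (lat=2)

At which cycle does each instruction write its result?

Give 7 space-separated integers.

I0 mul r4: issue@1 deps=(None,None) exec_start@1 write@2
I1 add r3: issue@2 deps=(None,None) exec_start@2 write@5
I2 mul r2: issue@3 deps=(1,1) exec_start@5 write@7
I3 mul r1: issue@4 deps=(2,0) exec_start@7 write@10
I4 add r4: issue@5 deps=(1,0) exec_start@5 write@8
I5 mul r3: issue@6 deps=(1,2) exec_start@7 write@8
I6 mul r2: issue@7 deps=(2,5) exec_start@8 write@10

Answer: 2 5 7 10 8 8 10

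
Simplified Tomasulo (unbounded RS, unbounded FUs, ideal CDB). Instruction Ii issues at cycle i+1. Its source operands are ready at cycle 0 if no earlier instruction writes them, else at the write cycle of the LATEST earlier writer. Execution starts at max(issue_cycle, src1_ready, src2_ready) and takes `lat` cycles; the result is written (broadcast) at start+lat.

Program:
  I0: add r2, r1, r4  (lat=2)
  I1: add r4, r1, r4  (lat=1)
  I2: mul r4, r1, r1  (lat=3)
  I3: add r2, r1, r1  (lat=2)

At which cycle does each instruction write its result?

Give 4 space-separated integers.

Answer: 3 3 6 6

Derivation:
I0 add r2: issue@1 deps=(None,None) exec_start@1 write@3
I1 add r4: issue@2 deps=(None,None) exec_start@2 write@3
I2 mul r4: issue@3 deps=(None,None) exec_start@3 write@6
I3 add r2: issue@4 deps=(None,None) exec_start@4 write@6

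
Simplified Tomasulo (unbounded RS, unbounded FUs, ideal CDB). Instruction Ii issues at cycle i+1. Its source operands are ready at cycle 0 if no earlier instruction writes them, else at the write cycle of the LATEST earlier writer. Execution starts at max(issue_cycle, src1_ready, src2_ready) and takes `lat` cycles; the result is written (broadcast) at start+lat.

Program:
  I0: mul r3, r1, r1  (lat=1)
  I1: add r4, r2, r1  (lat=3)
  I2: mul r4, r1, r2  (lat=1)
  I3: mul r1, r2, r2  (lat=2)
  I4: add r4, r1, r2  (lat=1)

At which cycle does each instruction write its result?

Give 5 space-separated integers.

Answer: 2 5 4 6 7

Derivation:
I0 mul r3: issue@1 deps=(None,None) exec_start@1 write@2
I1 add r4: issue@2 deps=(None,None) exec_start@2 write@5
I2 mul r4: issue@3 deps=(None,None) exec_start@3 write@4
I3 mul r1: issue@4 deps=(None,None) exec_start@4 write@6
I4 add r4: issue@5 deps=(3,None) exec_start@6 write@7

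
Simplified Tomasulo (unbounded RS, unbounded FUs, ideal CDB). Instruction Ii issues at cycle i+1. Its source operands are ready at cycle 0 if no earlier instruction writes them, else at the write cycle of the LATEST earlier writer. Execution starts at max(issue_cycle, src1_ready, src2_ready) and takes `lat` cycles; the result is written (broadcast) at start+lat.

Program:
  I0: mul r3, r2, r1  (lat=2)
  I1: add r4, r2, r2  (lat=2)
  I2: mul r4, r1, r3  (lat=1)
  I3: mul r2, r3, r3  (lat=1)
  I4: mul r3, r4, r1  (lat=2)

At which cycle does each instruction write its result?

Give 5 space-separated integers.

Answer: 3 4 4 5 7

Derivation:
I0 mul r3: issue@1 deps=(None,None) exec_start@1 write@3
I1 add r4: issue@2 deps=(None,None) exec_start@2 write@4
I2 mul r4: issue@3 deps=(None,0) exec_start@3 write@4
I3 mul r2: issue@4 deps=(0,0) exec_start@4 write@5
I4 mul r3: issue@5 deps=(2,None) exec_start@5 write@7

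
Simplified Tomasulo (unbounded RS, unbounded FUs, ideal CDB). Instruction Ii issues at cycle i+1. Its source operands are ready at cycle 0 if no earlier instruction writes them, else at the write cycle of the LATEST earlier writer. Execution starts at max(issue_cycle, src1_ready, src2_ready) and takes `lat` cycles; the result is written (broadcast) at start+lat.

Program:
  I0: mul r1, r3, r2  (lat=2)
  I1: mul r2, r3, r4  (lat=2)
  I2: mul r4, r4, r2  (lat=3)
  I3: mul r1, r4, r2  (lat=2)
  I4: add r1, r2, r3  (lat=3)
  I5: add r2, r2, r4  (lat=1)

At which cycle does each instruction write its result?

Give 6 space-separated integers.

Answer: 3 4 7 9 8 8

Derivation:
I0 mul r1: issue@1 deps=(None,None) exec_start@1 write@3
I1 mul r2: issue@2 deps=(None,None) exec_start@2 write@4
I2 mul r4: issue@3 deps=(None,1) exec_start@4 write@7
I3 mul r1: issue@4 deps=(2,1) exec_start@7 write@9
I4 add r1: issue@5 deps=(1,None) exec_start@5 write@8
I5 add r2: issue@6 deps=(1,2) exec_start@7 write@8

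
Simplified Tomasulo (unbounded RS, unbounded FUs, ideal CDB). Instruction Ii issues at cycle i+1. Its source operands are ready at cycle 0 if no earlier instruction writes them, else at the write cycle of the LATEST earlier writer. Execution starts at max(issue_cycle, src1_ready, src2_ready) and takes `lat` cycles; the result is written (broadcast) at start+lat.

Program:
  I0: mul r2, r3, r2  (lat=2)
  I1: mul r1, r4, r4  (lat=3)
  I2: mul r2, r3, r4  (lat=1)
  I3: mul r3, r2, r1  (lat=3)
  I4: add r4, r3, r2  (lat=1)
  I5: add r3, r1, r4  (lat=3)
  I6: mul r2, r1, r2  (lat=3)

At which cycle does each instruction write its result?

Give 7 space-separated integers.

Answer: 3 5 4 8 9 12 10

Derivation:
I0 mul r2: issue@1 deps=(None,None) exec_start@1 write@3
I1 mul r1: issue@2 deps=(None,None) exec_start@2 write@5
I2 mul r2: issue@3 deps=(None,None) exec_start@3 write@4
I3 mul r3: issue@4 deps=(2,1) exec_start@5 write@8
I4 add r4: issue@5 deps=(3,2) exec_start@8 write@9
I5 add r3: issue@6 deps=(1,4) exec_start@9 write@12
I6 mul r2: issue@7 deps=(1,2) exec_start@7 write@10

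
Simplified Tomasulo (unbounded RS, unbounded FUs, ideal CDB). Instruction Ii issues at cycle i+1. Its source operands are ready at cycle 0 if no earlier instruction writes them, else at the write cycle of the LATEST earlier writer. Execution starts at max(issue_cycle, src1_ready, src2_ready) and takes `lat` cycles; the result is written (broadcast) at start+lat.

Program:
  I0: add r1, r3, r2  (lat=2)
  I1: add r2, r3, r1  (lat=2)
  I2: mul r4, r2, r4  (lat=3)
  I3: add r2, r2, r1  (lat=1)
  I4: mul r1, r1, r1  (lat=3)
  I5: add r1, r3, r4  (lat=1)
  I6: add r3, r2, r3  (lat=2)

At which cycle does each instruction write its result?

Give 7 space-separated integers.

I0 add r1: issue@1 deps=(None,None) exec_start@1 write@3
I1 add r2: issue@2 deps=(None,0) exec_start@3 write@5
I2 mul r4: issue@3 deps=(1,None) exec_start@5 write@8
I3 add r2: issue@4 deps=(1,0) exec_start@5 write@6
I4 mul r1: issue@5 deps=(0,0) exec_start@5 write@8
I5 add r1: issue@6 deps=(None,2) exec_start@8 write@9
I6 add r3: issue@7 deps=(3,None) exec_start@7 write@9

Answer: 3 5 8 6 8 9 9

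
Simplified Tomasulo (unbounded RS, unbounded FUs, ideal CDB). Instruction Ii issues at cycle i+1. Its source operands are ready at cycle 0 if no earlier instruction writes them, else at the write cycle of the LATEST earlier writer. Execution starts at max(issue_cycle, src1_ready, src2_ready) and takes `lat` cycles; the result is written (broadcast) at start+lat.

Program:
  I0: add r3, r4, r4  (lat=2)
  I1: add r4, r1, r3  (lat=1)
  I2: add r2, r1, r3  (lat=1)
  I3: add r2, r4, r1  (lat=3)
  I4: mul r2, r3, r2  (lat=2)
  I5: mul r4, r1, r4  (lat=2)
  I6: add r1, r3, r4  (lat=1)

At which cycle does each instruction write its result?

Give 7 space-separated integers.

I0 add r3: issue@1 deps=(None,None) exec_start@1 write@3
I1 add r4: issue@2 deps=(None,0) exec_start@3 write@4
I2 add r2: issue@3 deps=(None,0) exec_start@3 write@4
I3 add r2: issue@4 deps=(1,None) exec_start@4 write@7
I4 mul r2: issue@5 deps=(0,3) exec_start@7 write@9
I5 mul r4: issue@6 deps=(None,1) exec_start@6 write@8
I6 add r1: issue@7 deps=(0,5) exec_start@8 write@9

Answer: 3 4 4 7 9 8 9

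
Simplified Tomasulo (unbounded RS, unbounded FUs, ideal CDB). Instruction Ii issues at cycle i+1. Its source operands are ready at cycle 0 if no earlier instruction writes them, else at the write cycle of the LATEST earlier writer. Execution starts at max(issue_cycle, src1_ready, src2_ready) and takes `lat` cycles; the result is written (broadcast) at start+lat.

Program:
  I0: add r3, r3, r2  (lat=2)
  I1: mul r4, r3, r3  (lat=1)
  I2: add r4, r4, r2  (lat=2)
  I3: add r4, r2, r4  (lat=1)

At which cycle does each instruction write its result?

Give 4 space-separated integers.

Answer: 3 4 6 7

Derivation:
I0 add r3: issue@1 deps=(None,None) exec_start@1 write@3
I1 mul r4: issue@2 deps=(0,0) exec_start@3 write@4
I2 add r4: issue@3 deps=(1,None) exec_start@4 write@6
I3 add r4: issue@4 deps=(None,2) exec_start@6 write@7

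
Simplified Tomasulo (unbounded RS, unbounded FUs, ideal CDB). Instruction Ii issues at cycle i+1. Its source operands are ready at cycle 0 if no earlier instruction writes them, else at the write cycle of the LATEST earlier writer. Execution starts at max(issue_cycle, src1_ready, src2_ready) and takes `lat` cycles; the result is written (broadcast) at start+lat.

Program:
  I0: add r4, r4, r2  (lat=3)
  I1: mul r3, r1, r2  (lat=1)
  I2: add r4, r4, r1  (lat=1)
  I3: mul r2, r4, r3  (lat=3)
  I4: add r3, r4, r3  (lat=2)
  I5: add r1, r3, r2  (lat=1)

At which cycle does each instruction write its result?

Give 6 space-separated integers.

I0 add r4: issue@1 deps=(None,None) exec_start@1 write@4
I1 mul r3: issue@2 deps=(None,None) exec_start@2 write@3
I2 add r4: issue@3 deps=(0,None) exec_start@4 write@5
I3 mul r2: issue@4 deps=(2,1) exec_start@5 write@8
I4 add r3: issue@5 deps=(2,1) exec_start@5 write@7
I5 add r1: issue@6 deps=(4,3) exec_start@8 write@9

Answer: 4 3 5 8 7 9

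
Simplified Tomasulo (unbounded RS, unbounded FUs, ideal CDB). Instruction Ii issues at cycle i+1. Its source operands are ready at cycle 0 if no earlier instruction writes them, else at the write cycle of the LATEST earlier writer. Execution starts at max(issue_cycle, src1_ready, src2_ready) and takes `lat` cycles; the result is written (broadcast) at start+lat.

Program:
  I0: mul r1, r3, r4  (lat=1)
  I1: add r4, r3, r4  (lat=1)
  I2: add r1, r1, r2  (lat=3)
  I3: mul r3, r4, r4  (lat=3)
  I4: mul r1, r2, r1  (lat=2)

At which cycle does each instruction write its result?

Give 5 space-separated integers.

Answer: 2 3 6 7 8

Derivation:
I0 mul r1: issue@1 deps=(None,None) exec_start@1 write@2
I1 add r4: issue@2 deps=(None,None) exec_start@2 write@3
I2 add r1: issue@3 deps=(0,None) exec_start@3 write@6
I3 mul r3: issue@4 deps=(1,1) exec_start@4 write@7
I4 mul r1: issue@5 deps=(None,2) exec_start@6 write@8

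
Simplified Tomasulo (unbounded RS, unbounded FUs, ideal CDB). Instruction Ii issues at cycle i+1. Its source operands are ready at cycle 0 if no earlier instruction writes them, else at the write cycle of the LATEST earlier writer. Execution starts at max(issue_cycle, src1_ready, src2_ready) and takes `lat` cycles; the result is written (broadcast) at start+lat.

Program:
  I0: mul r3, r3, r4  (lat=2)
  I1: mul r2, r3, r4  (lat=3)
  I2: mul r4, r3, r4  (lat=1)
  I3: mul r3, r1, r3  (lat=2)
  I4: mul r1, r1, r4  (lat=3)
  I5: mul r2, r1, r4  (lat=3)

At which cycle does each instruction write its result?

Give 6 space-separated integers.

I0 mul r3: issue@1 deps=(None,None) exec_start@1 write@3
I1 mul r2: issue@2 deps=(0,None) exec_start@3 write@6
I2 mul r4: issue@3 deps=(0,None) exec_start@3 write@4
I3 mul r3: issue@4 deps=(None,0) exec_start@4 write@6
I4 mul r1: issue@5 deps=(None,2) exec_start@5 write@8
I5 mul r2: issue@6 deps=(4,2) exec_start@8 write@11

Answer: 3 6 4 6 8 11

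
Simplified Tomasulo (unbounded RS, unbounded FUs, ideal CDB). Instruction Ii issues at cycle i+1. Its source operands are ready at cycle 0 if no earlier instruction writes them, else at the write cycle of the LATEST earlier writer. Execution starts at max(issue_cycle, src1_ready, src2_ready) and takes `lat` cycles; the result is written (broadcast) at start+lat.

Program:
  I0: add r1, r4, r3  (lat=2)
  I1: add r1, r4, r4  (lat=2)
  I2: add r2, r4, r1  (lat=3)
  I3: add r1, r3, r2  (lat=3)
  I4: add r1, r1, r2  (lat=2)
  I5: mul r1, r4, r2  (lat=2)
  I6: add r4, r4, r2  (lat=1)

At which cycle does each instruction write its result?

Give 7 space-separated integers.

Answer: 3 4 7 10 12 9 8

Derivation:
I0 add r1: issue@1 deps=(None,None) exec_start@1 write@3
I1 add r1: issue@2 deps=(None,None) exec_start@2 write@4
I2 add r2: issue@3 deps=(None,1) exec_start@4 write@7
I3 add r1: issue@4 deps=(None,2) exec_start@7 write@10
I4 add r1: issue@5 deps=(3,2) exec_start@10 write@12
I5 mul r1: issue@6 deps=(None,2) exec_start@7 write@9
I6 add r4: issue@7 deps=(None,2) exec_start@7 write@8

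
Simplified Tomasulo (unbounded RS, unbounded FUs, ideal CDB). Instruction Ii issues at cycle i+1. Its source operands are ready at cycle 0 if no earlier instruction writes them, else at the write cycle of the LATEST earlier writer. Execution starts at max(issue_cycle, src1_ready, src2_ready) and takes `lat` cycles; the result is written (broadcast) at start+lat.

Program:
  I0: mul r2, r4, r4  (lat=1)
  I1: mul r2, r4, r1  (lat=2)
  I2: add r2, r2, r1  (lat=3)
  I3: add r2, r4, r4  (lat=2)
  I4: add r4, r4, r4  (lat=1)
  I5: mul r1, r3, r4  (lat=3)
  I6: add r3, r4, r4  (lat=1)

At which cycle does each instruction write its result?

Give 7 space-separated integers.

I0 mul r2: issue@1 deps=(None,None) exec_start@1 write@2
I1 mul r2: issue@2 deps=(None,None) exec_start@2 write@4
I2 add r2: issue@3 deps=(1,None) exec_start@4 write@7
I3 add r2: issue@4 deps=(None,None) exec_start@4 write@6
I4 add r4: issue@5 deps=(None,None) exec_start@5 write@6
I5 mul r1: issue@6 deps=(None,4) exec_start@6 write@9
I6 add r3: issue@7 deps=(4,4) exec_start@7 write@8

Answer: 2 4 7 6 6 9 8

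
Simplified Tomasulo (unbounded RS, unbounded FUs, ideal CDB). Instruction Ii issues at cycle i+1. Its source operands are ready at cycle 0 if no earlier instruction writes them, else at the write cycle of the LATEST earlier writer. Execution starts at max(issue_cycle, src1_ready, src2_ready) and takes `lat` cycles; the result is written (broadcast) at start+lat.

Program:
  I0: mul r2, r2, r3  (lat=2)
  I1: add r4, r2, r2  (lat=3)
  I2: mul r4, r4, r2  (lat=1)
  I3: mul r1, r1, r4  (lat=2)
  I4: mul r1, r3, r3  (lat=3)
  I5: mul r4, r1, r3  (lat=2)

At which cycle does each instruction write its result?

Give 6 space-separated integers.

I0 mul r2: issue@1 deps=(None,None) exec_start@1 write@3
I1 add r4: issue@2 deps=(0,0) exec_start@3 write@6
I2 mul r4: issue@3 deps=(1,0) exec_start@6 write@7
I3 mul r1: issue@4 deps=(None,2) exec_start@7 write@9
I4 mul r1: issue@5 deps=(None,None) exec_start@5 write@8
I5 mul r4: issue@6 deps=(4,None) exec_start@8 write@10

Answer: 3 6 7 9 8 10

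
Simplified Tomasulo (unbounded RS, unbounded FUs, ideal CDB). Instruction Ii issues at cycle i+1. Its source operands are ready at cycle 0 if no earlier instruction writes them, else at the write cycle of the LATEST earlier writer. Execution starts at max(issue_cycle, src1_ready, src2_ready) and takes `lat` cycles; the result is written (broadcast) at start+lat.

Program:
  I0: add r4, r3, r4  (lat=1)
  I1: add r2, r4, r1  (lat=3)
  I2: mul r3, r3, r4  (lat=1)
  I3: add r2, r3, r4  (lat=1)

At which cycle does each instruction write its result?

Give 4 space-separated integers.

Answer: 2 5 4 5

Derivation:
I0 add r4: issue@1 deps=(None,None) exec_start@1 write@2
I1 add r2: issue@2 deps=(0,None) exec_start@2 write@5
I2 mul r3: issue@3 deps=(None,0) exec_start@3 write@4
I3 add r2: issue@4 deps=(2,0) exec_start@4 write@5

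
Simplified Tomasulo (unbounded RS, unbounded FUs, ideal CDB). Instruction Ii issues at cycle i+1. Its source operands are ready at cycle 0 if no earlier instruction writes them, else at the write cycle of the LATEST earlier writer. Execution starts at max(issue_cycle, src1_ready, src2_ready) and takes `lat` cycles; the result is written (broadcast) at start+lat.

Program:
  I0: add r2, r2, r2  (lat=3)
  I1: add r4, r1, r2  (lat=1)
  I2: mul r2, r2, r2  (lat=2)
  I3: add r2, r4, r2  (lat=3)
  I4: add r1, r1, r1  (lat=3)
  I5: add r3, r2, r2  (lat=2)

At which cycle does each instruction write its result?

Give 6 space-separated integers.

I0 add r2: issue@1 deps=(None,None) exec_start@1 write@4
I1 add r4: issue@2 deps=(None,0) exec_start@4 write@5
I2 mul r2: issue@3 deps=(0,0) exec_start@4 write@6
I3 add r2: issue@4 deps=(1,2) exec_start@6 write@9
I4 add r1: issue@5 deps=(None,None) exec_start@5 write@8
I5 add r3: issue@6 deps=(3,3) exec_start@9 write@11

Answer: 4 5 6 9 8 11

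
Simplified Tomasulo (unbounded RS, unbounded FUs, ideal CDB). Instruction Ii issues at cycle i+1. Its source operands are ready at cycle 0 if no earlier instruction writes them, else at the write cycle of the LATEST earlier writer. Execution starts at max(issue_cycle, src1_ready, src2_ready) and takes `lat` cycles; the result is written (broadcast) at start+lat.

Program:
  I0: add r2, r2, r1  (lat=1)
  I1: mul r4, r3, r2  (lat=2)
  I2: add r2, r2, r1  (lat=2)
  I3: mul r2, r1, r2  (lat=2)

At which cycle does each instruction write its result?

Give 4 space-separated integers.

Answer: 2 4 5 7

Derivation:
I0 add r2: issue@1 deps=(None,None) exec_start@1 write@2
I1 mul r4: issue@2 deps=(None,0) exec_start@2 write@4
I2 add r2: issue@3 deps=(0,None) exec_start@3 write@5
I3 mul r2: issue@4 deps=(None,2) exec_start@5 write@7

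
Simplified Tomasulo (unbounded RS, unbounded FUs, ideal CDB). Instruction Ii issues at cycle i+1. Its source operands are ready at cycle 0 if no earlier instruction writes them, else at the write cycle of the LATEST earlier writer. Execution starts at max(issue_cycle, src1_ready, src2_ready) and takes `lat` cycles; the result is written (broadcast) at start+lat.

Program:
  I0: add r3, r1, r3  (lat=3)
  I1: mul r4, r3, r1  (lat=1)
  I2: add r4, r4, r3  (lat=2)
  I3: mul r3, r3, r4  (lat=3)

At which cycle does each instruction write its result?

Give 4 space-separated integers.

I0 add r3: issue@1 deps=(None,None) exec_start@1 write@4
I1 mul r4: issue@2 deps=(0,None) exec_start@4 write@5
I2 add r4: issue@3 deps=(1,0) exec_start@5 write@7
I3 mul r3: issue@4 deps=(0,2) exec_start@7 write@10

Answer: 4 5 7 10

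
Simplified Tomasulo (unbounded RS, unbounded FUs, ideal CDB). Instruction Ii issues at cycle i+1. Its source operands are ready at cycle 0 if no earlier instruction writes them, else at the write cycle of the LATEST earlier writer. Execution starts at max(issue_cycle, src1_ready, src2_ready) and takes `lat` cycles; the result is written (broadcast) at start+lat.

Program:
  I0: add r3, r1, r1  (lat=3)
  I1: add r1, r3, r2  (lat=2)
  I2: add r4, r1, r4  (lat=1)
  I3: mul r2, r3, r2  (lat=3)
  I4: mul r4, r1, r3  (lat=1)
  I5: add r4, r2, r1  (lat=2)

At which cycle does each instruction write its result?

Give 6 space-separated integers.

Answer: 4 6 7 7 7 9

Derivation:
I0 add r3: issue@1 deps=(None,None) exec_start@1 write@4
I1 add r1: issue@2 deps=(0,None) exec_start@4 write@6
I2 add r4: issue@3 deps=(1,None) exec_start@6 write@7
I3 mul r2: issue@4 deps=(0,None) exec_start@4 write@7
I4 mul r4: issue@5 deps=(1,0) exec_start@6 write@7
I5 add r4: issue@6 deps=(3,1) exec_start@7 write@9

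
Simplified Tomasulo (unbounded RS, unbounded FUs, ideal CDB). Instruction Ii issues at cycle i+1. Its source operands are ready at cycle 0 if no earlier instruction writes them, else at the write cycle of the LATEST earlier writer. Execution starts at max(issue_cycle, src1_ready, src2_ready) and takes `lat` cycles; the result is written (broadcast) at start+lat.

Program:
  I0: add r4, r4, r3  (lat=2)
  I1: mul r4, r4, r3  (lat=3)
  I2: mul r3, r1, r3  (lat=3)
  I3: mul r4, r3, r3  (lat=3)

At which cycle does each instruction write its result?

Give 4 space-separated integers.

Answer: 3 6 6 9

Derivation:
I0 add r4: issue@1 deps=(None,None) exec_start@1 write@3
I1 mul r4: issue@2 deps=(0,None) exec_start@3 write@6
I2 mul r3: issue@3 deps=(None,None) exec_start@3 write@6
I3 mul r4: issue@4 deps=(2,2) exec_start@6 write@9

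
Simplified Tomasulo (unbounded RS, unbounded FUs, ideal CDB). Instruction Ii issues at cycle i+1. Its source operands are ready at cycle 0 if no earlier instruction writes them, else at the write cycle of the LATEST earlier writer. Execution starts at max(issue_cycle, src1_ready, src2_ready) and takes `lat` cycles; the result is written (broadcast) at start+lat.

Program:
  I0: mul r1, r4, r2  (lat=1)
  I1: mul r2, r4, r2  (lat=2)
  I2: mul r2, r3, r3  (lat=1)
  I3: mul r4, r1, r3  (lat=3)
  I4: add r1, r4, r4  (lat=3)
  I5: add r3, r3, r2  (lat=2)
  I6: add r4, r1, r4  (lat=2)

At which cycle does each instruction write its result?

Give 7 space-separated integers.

Answer: 2 4 4 7 10 8 12

Derivation:
I0 mul r1: issue@1 deps=(None,None) exec_start@1 write@2
I1 mul r2: issue@2 deps=(None,None) exec_start@2 write@4
I2 mul r2: issue@3 deps=(None,None) exec_start@3 write@4
I3 mul r4: issue@4 deps=(0,None) exec_start@4 write@7
I4 add r1: issue@5 deps=(3,3) exec_start@7 write@10
I5 add r3: issue@6 deps=(None,2) exec_start@6 write@8
I6 add r4: issue@7 deps=(4,3) exec_start@10 write@12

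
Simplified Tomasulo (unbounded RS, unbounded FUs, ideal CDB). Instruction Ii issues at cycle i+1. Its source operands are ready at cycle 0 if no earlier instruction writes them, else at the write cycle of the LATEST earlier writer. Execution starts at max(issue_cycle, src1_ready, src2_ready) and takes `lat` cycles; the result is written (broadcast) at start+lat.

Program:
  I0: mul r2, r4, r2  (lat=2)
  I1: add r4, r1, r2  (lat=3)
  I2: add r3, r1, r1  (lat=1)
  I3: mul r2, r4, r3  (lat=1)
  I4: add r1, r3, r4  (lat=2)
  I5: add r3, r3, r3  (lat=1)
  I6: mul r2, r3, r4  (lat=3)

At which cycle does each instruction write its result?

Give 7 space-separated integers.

I0 mul r2: issue@1 deps=(None,None) exec_start@1 write@3
I1 add r4: issue@2 deps=(None,0) exec_start@3 write@6
I2 add r3: issue@3 deps=(None,None) exec_start@3 write@4
I3 mul r2: issue@4 deps=(1,2) exec_start@6 write@7
I4 add r1: issue@5 deps=(2,1) exec_start@6 write@8
I5 add r3: issue@6 deps=(2,2) exec_start@6 write@7
I6 mul r2: issue@7 deps=(5,1) exec_start@7 write@10

Answer: 3 6 4 7 8 7 10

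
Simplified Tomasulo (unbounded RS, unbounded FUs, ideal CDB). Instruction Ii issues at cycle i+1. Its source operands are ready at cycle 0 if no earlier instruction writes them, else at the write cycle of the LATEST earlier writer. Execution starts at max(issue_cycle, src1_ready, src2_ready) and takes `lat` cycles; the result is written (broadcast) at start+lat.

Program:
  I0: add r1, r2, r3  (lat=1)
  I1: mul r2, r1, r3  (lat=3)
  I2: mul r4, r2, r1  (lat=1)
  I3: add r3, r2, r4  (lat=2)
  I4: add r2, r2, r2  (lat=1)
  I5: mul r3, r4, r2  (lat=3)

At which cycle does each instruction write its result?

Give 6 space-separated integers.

I0 add r1: issue@1 deps=(None,None) exec_start@1 write@2
I1 mul r2: issue@2 deps=(0,None) exec_start@2 write@5
I2 mul r4: issue@3 deps=(1,0) exec_start@5 write@6
I3 add r3: issue@4 deps=(1,2) exec_start@6 write@8
I4 add r2: issue@5 deps=(1,1) exec_start@5 write@6
I5 mul r3: issue@6 deps=(2,4) exec_start@6 write@9

Answer: 2 5 6 8 6 9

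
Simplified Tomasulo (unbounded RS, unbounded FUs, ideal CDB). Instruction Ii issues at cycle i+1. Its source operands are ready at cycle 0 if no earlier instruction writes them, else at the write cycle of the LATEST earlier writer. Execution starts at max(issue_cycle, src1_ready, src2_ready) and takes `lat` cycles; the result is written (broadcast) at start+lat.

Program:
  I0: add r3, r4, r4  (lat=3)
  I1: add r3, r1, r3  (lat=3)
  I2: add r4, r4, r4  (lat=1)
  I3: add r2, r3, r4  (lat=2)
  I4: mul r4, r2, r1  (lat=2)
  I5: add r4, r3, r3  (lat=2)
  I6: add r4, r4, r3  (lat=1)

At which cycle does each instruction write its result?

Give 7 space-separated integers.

I0 add r3: issue@1 deps=(None,None) exec_start@1 write@4
I1 add r3: issue@2 deps=(None,0) exec_start@4 write@7
I2 add r4: issue@3 deps=(None,None) exec_start@3 write@4
I3 add r2: issue@4 deps=(1,2) exec_start@7 write@9
I4 mul r4: issue@5 deps=(3,None) exec_start@9 write@11
I5 add r4: issue@6 deps=(1,1) exec_start@7 write@9
I6 add r4: issue@7 deps=(5,1) exec_start@9 write@10

Answer: 4 7 4 9 11 9 10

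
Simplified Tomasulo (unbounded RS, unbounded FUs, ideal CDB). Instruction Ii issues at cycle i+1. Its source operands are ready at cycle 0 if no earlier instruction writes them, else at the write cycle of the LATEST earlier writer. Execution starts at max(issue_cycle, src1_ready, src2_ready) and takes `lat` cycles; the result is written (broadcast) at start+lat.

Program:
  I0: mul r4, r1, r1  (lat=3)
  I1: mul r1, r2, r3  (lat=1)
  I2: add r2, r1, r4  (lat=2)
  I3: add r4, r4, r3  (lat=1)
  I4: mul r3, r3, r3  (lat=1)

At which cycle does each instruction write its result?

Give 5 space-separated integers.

Answer: 4 3 6 5 6

Derivation:
I0 mul r4: issue@1 deps=(None,None) exec_start@1 write@4
I1 mul r1: issue@2 deps=(None,None) exec_start@2 write@3
I2 add r2: issue@3 deps=(1,0) exec_start@4 write@6
I3 add r4: issue@4 deps=(0,None) exec_start@4 write@5
I4 mul r3: issue@5 deps=(None,None) exec_start@5 write@6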